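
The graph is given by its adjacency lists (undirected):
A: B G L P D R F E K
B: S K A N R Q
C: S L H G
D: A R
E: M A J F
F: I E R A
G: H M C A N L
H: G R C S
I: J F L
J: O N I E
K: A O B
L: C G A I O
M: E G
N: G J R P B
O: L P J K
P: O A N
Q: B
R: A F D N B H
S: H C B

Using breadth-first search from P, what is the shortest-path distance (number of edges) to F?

2

Level 0: P
Level 1: A, N, O
Level 2: B, D, E, F, G, J, K, L, R
Level 3: C, H, I, M, Q, S
F first appears at level 2.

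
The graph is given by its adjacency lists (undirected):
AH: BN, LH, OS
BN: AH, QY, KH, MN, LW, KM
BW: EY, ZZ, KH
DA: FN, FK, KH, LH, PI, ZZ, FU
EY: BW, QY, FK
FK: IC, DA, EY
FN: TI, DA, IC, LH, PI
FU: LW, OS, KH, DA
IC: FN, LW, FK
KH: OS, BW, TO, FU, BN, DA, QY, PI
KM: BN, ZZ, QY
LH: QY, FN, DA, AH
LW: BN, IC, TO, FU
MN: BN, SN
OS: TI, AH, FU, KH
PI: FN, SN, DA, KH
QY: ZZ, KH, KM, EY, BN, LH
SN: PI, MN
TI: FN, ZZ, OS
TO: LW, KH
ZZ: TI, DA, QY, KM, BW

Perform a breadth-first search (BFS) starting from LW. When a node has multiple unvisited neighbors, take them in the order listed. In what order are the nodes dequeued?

Visit LW; enqueue BN, IC, TO, FU → queue [BN, IC, TO, FU]
Visit BN; enqueue AH, QY, KH, MN, KM → queue [IC, TO, FU, AH, QY, KH, MN, KM]
Visit IC; enqueue FN, FK → queue [TO, FU, AH, QY, KH, MN, KM, FN, FK]
Visit TO → queue [FU, AH, QY, KH, MN, KM, FN, FK]
Visit FU; enqueue OS, DA → queue [AH, QY, KH, MN, KM, FN, FK, OS, DA]
Visit AH; enqueue LH → queue [QY, KH, MN, KM, FN, FK, OS, DA, LH]
Visit QY; enqueue ZZ, EY → queue [KH, MN, KM, FN, FK, OS, DA, LH, ZZ, EY]
Visit KH; enqueue BW, PI → queue [MN, KM, FN, FK, OS, DA, LH, ZZ, EY, BW, PI]
Visit MN; enqueue SN → queue [KM, FN, FK, OS, DA, LH, ZZ, EY, BW, PI, SN]
Visit KM → queue [FN, FK, OS, DA, LH, ZZ, EY, BW, PI, SN]
Visit FN; enqueue TI → queue [FK, OS, DA, LH, ZZ, EY, BW, PI, SN, TI]
Visit FK → queue [OS, DA, LH, ZZ, EY, BW, PI, SN, TI]
Visit OS → queue [DA, LH, ZZ, EY, BW, PI, SN, TI]
Visit DA → queue [LH, ZZ, EY, BW, PI, SN, TI]
Visit LH → queue [ZZ, EY, BW, PI, SN, TI]
Visit ZZ → queue [EY, BW, PI, SN, TI]
Visit EY → queue [BW, PI, SN, TI]
Visit BW → queue [PI, SN, TI]
Visit PI → queue [SN, TI]
Visit SN → queue [TI]
Visit TI → queue []

LW -> BN -> IC -> TO -> FU -> AH -> QY -> KH -> MN -> KM -> FN -> FK -> OS -> DA -> LH -> ZZ -> EY -> BW -> PI -> SN -> TI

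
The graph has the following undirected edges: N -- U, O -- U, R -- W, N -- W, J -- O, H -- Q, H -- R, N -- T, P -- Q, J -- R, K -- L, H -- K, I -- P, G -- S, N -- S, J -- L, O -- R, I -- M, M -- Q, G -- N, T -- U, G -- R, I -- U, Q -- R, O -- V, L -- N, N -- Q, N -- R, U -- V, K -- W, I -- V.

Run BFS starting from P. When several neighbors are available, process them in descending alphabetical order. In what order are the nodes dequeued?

Visit P; enqueue Q, I → queue [Q, I]
Visit Q; enqueue R, N, M, H → queue [I, R, N, M, H]
Visit I; enqueue V, U → queue [R, N, M, H, V, U]
Visit R; enqueue W, O, J, G → queue [N, M, H, V, U, W, O, J, G]
Visit N; enqueue T, S, L → queue [M, H, V, U, W, O, J, G, T, S, L]
Visit M → queue [H, V, U, W, O, J, G, T, S, L]
Visit H; enqueue K → queue [V, U, W, O, J, G, T, S, L, K]
Visit V → queue [U, W, O, J, G, T, S, L, K]
Visit U → queue [W, O, J, G, T, S, L, K]
Visit W → queue [O, J, G, T, S, L, K]
Visit O → queue [J, G, T, S, L, K]
Visit J → queue [G, T, S, L, K]
Visit G → queue [T, S, L, K]
Visit T → queue [S, L, K]
Visit S → queue [L, K]
Visit L → queue [K]
Visit K → queue []

P, Q, I, R, N, M, H, V, U, W, O, J, G, T, S, L, K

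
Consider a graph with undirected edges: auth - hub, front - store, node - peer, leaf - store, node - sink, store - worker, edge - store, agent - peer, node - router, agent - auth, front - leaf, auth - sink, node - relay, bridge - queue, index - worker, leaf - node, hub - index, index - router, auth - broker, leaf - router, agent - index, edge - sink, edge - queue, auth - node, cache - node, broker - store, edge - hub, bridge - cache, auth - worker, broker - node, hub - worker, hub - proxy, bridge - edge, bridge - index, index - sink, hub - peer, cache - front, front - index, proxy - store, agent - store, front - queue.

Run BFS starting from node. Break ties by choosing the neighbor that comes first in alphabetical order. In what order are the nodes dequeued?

node → auth → broker → cache → leaf → peer → relay → router → sink → agent → hub → worker → store → bridge → front → index → edge → proxy → queue

Visit node; enqueue auth, broker, cache, leaf, peer, relay, router, sink → queue [auth, broker, cache, leaf, peer, relay, router, sink]
Visit auth; enqueue agent, hub, worker → queue [broker, cache, leaf, peer, relay, router, sink, agent, hub, worker]
Visit broker; enqueue store → queue [cache, leaf, peer, relay, router, sink, agent, hub, worker, store]
Visit cache; enqueue bridge, front → queue [leaf, peer, relay, router, sink, agent, hub, worker, store, bridge, front]
Visit leaf → queue [peer, relay, router, sink, agent, hub, worker, store, bridge, front]
Visit peer → queue [relay, router, sink, agent, hub, worker, store, bridge, front]
Visit relay → queue [router, sink, agent, hub, worker, store, bridge, front]
Visit router; enqueue index → queue [sink, agent, hub, worker, store, bridge, front, index]
Visit sink; enqueue edge → queue [agent, hub, worker, store, bridge, front, index, edge]
Visit agent → queue [hub, worker, store, bridge, front, index, edge]
Visit hub; enqueue proxy → queue [worker, store, bridge, front, index, edge, proxy]
Visit worker → queue [store, bridge, front, index, edge, proxy]
Visit store → queue [bridge, front, index, edge, proxy]
Visit bridge; enqueue queue → queue [front, index, edge, proxy, queue]
Visit front → queue [index, edge, proxy, queue]
Visit index → queue [edge, proxy, queue]
Visit edge → queue [proxy, queue]
Visit proxy → queue [queue]
Visit queue → queue []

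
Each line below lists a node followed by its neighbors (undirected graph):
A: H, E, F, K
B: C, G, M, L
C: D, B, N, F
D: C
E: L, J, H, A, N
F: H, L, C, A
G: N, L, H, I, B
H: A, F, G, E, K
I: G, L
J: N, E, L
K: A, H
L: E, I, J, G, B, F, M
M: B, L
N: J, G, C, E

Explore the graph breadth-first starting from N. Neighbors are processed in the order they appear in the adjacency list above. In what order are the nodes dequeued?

N → J → G → C → E → L → H → I → B → D → F → A → M → K

Visit N; enqueue J, G, C, E → queue [J, G, C, E]
Visit J; enqueue L → queue [G, C, E, L]
Visit G; enqueue H, I, B → queue [C, E, L, H, I, B]
Visit C; enqueue D, F → queue [E, L, H, I, B, D, F]
Visit E; enqueue A → queue [L, H, I, B, D, F, A]
Visit L; enqueue M → queue [H, I, B, D, F, A, M]
Visit H; enqueue K → queue [I, B, D, F, A, M, K]
Visit I → queue [B, D, F, A, M, K]
Visit B → queue [D, F, A, M, K]
Visit D → queue [F, A, M, K]
Visit F → queue [A, M, K]
Visit A → queue [M, K]
Visit M → queue [K]
Visit K → queue []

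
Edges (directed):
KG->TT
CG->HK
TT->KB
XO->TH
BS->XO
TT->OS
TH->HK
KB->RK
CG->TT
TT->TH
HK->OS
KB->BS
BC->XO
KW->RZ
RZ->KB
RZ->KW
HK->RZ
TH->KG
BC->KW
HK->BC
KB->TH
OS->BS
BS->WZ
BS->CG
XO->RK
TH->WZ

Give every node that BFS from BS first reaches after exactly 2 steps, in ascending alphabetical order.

Level 0: BS
Level 1: CG, WZ, XO
Level 2: HK, RK, TH, TT
Level 3: BC, KB, KG, OS, RZ
Level 4: KW

HK, RK, TH, TT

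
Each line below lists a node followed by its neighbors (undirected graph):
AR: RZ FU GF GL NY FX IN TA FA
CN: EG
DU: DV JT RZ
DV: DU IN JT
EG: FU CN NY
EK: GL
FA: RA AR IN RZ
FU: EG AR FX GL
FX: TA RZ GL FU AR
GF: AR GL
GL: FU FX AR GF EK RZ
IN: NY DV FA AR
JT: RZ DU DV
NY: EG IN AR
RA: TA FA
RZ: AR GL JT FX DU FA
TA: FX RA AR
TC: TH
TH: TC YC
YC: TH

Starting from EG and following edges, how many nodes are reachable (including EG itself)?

17

BFS from EG visits: EG, FU, CN, NY, AR, FX, GL, IN, RZ, GF, TA, FA, EK, DV, JT, DU, RA
Reachable nodes: 17 of 20 total.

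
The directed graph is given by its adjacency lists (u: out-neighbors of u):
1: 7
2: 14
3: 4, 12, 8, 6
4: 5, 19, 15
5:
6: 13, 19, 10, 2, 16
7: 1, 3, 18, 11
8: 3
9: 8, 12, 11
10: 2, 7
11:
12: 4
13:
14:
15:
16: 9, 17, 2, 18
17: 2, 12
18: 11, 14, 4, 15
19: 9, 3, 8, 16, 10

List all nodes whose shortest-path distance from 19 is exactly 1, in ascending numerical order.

3, 8, 9, 10, 16

Level 0: 19
Level 1: 3, 8, 9, 10, 16
Level 2: 2, 4, 6, 7, 11, 12, 17, 18
Level 3: 1, 5, 13, 14, 15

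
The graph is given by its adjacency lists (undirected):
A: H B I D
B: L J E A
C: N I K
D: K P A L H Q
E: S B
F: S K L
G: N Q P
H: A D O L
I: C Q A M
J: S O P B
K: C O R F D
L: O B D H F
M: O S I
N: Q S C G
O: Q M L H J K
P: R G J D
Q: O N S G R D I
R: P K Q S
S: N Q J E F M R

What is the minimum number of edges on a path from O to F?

2

Level 0: O
Level 1: H, J, K, L, M, Q
Level 2: A, B, C, D, F, G, I, N, P, R, S
Level 3: E
F first appears at level 2.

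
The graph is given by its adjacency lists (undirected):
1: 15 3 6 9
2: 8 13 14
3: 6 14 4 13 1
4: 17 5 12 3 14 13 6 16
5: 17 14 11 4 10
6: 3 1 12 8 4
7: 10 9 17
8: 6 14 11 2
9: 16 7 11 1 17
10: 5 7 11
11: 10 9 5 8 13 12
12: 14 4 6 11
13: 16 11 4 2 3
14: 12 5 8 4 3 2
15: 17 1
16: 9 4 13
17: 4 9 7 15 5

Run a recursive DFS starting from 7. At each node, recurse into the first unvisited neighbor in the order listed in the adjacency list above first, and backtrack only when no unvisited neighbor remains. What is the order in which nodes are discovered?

Visit 7
7 → 10
10 → 5
5 → 17
17 → 4
4 → 12
12 → 14
14 → 8
8 → 6
6 → 3
3 → 13
13 → 16
16 → 9
9 → 11
9 → 1
1 → 15
13 → 2

7 10 5 17 4 12 14 8 6 3 13 16 9 11 1 15 2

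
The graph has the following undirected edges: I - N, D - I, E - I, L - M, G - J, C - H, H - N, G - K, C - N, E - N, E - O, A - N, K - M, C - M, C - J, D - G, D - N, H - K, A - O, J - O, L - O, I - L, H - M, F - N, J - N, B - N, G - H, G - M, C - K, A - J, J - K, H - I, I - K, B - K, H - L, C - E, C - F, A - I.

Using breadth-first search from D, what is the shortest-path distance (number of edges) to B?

Level 0: D
Level 1: G, I, N
Level 2: A, B, C, E, F, H, J, K, L, M
Level 3: O
B first appears at level 2.

2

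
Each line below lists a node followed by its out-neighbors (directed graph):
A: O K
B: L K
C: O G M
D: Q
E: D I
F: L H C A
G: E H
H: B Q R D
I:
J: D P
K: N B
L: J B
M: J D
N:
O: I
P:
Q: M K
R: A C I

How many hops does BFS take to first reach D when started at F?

2

Level 0: F
Level 1: A, C, H, L
Level 2: B, D, G, J, K, M, O, Q, R
Level 3: E, I, N, P
D first appears at level 2.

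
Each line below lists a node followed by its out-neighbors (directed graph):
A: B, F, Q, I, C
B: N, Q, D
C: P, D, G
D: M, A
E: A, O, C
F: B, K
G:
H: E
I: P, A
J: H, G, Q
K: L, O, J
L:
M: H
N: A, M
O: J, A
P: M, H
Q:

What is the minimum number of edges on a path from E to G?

2

Level 0: E
Level 1: A, C, O
Level 2: B, D, F, G, I, J, P, Q
Level 3: H, K, M, N
Level 4: L
G first appears at level 2.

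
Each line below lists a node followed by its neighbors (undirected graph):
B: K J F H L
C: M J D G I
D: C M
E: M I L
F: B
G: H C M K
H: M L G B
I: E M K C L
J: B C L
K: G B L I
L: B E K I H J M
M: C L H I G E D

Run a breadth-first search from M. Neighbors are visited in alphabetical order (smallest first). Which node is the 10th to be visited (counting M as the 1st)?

Visit M; enqueue C, D, E, G, H, I, L → queue [C, D, E, G, H, I, L]
Visit C; enqueue J → queue [D, E, G, H, I, L, J]
Visit D → queue [E, G, H, I, L, J]
Visit E → queue [G, H, I, L, J]
Visit G; enqueue K → queue [H, I, L, J, K]
Visit H; enqueue B → queue [I, L, J, K, B]
Visit I → queue [L, J, K, B]
Visit L → queue [J, K, B]
Visit J → queue [K, B]
Visit K → queue [B]
Visit B; enqueue F → queue [F]
Visit F → queue []

Visit order: M, C, D, E, G, H, I, L, J, K, B, F

K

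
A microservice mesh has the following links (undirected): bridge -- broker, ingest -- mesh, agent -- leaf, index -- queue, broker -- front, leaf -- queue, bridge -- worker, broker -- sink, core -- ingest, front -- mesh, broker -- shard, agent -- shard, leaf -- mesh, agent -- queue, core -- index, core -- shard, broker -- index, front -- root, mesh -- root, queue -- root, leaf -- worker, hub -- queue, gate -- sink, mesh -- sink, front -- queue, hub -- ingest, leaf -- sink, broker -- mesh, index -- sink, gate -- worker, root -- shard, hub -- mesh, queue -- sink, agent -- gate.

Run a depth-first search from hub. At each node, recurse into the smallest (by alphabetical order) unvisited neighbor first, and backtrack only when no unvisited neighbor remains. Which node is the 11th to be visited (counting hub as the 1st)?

mesh

Visit hub
hub → ingest
ingest → core
core → index
index → broker
broker → bridge
bridge → worker
worker → gate
gate → agent
agent → leaf
leaf → mesh
mesh → front
front → queue
queue → root
root → shard
queue → sink

Visit order: hub, ingest, core, index, broker, bridge, worker, gate, agent, leaf, mesh, front, queue, root, shard, sink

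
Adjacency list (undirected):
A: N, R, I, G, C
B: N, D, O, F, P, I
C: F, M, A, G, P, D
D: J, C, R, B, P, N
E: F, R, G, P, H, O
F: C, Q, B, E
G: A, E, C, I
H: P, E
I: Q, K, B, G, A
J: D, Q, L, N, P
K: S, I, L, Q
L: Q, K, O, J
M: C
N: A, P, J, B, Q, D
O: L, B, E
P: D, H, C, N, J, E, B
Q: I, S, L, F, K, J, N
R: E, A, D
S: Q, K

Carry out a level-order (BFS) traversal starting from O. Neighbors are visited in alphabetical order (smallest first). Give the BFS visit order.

O B E L D F I N P G H R J K Q C A S M

Visit O; enqueue B, E, L → queue [B, E, L]
Visit B; enqueue D, F, I, N, P → queue [E, L, D, F, I, N, P]
Visit E; enqueue G, H, R → queue [L, D, F, I, N, P, G, H, R]
Visit L; enqueue J, K, Q → queue [D, F, I, N, P, G, H, R, J, K, Q]
Visit D; enqueue C → queue [F, I, N, P, G, H, R, J, K, Q, C]
Visit F → queue [I, N, P, G, H, R, J, K, Q, C]
Visit I; enqueue A → queue [N, P, G, H, R, J, K, Q, C, A]
Visit N → queue [P, G, H, R, J, K, Q, C, A]
Visit P → queue [G, H, R, J, K, Q, C, A]
Visit G → queue [H, R, J, K, Q, C, A]
Visit H → queue [R, J, K, Q, C, A]
Visit R → queue [J, K, Q, C, A]
Visit J → queue [K, Q, C, A]
Visit K; enqueue S → queue [Q, C, A, S]
Visit Q → queue [C, A, S]
Visit C; enqueue M → queue [A, S, M]
Visit A → queue [S, M]
Visit S → queue [M]
Visit M → queue []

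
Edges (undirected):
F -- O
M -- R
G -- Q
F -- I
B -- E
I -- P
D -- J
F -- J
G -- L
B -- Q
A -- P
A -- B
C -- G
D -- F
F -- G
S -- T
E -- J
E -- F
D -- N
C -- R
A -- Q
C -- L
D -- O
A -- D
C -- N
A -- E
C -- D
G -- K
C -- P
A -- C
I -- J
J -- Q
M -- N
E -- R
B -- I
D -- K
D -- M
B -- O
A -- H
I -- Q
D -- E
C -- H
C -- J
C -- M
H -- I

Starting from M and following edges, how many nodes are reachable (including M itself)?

18

BFS from M visits: M, R, N, D, C, E, O, K, J, F, A, P, L, H, G, B, Q, I
Reachable nodes: 18 of 20 total.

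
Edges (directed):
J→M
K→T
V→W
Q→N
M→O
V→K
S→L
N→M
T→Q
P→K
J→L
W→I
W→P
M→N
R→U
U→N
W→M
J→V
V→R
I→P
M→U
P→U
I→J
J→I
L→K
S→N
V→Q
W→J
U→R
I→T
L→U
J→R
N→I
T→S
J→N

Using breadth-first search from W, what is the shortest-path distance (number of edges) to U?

Level 0: W
Level 1: I, J, M, P
Level 2: K, L, N, O, R, T, U, V
Level 3: Q, S
U first appears at level 2.

2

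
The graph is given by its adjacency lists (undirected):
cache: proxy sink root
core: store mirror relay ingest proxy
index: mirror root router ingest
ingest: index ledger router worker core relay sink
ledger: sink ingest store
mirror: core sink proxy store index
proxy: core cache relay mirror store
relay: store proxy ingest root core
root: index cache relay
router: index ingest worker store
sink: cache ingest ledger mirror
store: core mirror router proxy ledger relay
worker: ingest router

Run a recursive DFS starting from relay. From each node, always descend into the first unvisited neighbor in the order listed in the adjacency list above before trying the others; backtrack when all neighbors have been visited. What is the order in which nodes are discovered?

relay -> store -> core -> mirror -> sink -> cache -> proxy -> root -> index -> router -> ingest -> ledger -> worker

Visit relay
relay → store
store → core
core → mirror
mirror → sink
sink → cache
cache → proxy
cache → root
root → index
index → router
router → ingest
ingest → ledger
ingest → worker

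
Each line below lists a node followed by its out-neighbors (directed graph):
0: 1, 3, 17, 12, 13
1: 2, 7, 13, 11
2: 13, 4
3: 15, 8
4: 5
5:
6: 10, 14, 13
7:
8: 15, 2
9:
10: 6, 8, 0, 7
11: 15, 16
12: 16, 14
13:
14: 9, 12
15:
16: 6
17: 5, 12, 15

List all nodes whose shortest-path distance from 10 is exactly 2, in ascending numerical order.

1, 2, 3, 12, 13, 14, 15, 17

Level 0: 10
Level 1: 0, 6, 7, 8
Level 2: 1, 2, 3, 12, 13, 14, 15, 17
Level 3: 4, 5, 9, 11, 16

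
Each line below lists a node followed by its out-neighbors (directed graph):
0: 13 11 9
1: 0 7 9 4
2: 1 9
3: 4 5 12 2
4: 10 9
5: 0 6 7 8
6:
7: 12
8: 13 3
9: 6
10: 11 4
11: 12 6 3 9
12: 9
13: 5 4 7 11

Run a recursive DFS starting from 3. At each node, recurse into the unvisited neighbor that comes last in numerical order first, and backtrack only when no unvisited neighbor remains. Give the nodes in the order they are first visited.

Visit 3
3 → 12
12 → 9
9 → 6
3 → 5
5 → 8
8 → 13
13 → 11
13 → 7
13 → 4
4 → 10
5 → 0
3 → 2
2 → 1

3 -> 12 -> 9 -> 6 -> 5 -> 8 -> 13 -> 11 -> 7 -> 4 -> 10 -> 0 -> 2 -> 1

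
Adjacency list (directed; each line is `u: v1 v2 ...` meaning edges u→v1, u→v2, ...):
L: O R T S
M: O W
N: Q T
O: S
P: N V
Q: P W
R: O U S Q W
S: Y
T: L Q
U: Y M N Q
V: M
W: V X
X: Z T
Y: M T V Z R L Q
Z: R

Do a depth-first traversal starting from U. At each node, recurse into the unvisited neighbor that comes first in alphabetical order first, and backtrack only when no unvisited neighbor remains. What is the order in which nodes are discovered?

Visit U
U → M
M → O
O → S
S → Y
Y → L
L → R
R → Q
Q → P
P → N
N → T
P → V
Q → W
W → X
X → Z

U, M, O, S, Y, L, R, Q, P, N, T, V, W, X, Z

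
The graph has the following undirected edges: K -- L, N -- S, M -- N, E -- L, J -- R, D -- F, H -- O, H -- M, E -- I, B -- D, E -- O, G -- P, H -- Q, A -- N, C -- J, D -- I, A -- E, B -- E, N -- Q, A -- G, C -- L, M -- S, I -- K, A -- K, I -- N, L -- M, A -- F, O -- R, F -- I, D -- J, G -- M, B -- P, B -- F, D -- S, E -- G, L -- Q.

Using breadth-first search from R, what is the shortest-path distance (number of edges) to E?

Level 0: R
Level 1: J, O
Level 2: C, D, E, H
Level 3: A, B, F, G, I, L, M, Q, S
Level 4: K, N, P
E first appears at level 2.

2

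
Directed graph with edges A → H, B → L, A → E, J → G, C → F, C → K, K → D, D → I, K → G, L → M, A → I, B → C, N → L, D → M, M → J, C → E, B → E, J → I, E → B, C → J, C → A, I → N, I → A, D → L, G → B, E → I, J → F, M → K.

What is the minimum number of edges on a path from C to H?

2

Level 0: C
Level 1: A, E, F, J, K
Level 2: B, D, G, H, I
Level 3: L, M, N
H first appears at level 2.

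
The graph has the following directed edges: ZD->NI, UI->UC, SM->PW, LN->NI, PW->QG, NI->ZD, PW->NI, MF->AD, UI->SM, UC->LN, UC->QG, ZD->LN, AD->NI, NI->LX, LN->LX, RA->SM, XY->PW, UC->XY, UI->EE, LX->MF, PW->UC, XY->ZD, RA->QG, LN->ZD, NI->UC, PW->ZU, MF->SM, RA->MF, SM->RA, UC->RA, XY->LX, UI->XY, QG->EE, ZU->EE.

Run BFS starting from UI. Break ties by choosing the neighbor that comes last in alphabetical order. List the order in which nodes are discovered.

Visit UI; enqueue XY, UC, SM, EE → queue [XY, UC, SM, EE]
Visit XY; enqueue ZD, PW, LX → queue [UC, SM, EE, ZD, PW, LX]
Visit UC; enqueue RA, QG, LN → queue [SM, EE, ZD, PW, LX, RA, QG, LN]
Visit SM → queue [EE, ZD, PW, LX, RA, QG, LN]
Visit EE → queue [ZD, PW, LX, RA, QG, LN]
Visit ZD; enqueue NI → queue [PW, LX, RA, QG, LN, NI]
Visit PW; enqueue ZU → queue [LX, RA, QG, LN, NI, ZU]
Visit LX; enqueue MF → queue [RA, QG, LN, NI, ZU, MF]
Visit RA → queue [QG, LN, NI, ZU, MF]
Visit QG → queue [LN, NI, ZU, MF]
Visit LN → queue [NI, ZU, MF]
Visit NI → queue [ZU, MF]
Visit ZU → queue [MF]
Visit MF; enqueue AD → queue [AD]
Visit AD → queue []

UI → XY → UC → SM → EE → ZD → PW → LX → RA → QG → LN → NI → ZU → MF → AD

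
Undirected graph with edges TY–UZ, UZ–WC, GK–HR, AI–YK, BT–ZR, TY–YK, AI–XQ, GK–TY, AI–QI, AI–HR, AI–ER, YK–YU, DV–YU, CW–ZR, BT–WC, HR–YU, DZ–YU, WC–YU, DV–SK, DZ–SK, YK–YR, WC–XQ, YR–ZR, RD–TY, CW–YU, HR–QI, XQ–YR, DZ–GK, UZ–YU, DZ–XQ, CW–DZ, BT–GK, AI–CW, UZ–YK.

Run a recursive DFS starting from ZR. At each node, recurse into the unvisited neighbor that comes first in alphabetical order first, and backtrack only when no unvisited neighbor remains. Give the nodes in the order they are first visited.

Visit ZR
ZR → BT
BT → GK
GK → DZ
DZ → CW
CW → AI
AI → ER
AI → HR
HR → QI
HR → YU
YU → DV
DV → SK
YU → UZ
UZ → TY
TY → RD
TY → YK
YK → YR
YR → XQ
XQ → WC

ZR → BT → GK → DZ → CW → AI → ER → HR → QI → YU → DV → SK → UZ → TY → RD → YK → YR → XQ → WC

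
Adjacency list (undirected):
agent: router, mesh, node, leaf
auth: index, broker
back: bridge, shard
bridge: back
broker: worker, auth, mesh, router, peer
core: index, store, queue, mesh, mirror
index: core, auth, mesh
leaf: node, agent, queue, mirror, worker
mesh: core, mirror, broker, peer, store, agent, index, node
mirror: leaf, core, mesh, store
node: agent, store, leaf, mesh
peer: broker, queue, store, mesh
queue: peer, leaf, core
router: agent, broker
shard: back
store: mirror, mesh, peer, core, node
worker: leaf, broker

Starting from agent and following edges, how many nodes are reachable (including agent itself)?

14

BFS from agent visits: agent, router, mesh, node, leaf, broker, core, mirror, peer, store, index, queue, worker, auth
Reachable nodes: 14 of 17 total.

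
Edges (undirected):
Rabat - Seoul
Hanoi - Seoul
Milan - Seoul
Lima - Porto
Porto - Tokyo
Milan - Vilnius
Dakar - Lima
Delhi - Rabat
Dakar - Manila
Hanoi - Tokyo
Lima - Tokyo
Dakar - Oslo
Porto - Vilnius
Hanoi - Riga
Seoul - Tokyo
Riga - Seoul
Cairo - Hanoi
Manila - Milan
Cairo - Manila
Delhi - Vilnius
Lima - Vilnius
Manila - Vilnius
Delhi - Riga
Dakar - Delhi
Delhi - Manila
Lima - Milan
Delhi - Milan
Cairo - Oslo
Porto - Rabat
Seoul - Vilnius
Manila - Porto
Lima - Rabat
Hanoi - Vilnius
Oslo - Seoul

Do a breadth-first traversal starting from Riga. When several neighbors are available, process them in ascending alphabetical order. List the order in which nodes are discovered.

Riga → Delhi → Hanoi → Seoul → Dakar → Manila → Milan → Rabat → Vilnius → Cairo → Tokyo → Oslo → Lima → Porto

Visit Riga; enqueue Delhi, Hanoi, Seoul → queue [Delhi, Hanoi, Seoul]
Visit Delhi; enqueue Dakar, Manila, Milan, Rabat, Vilnius → queue [Hanoi, Seoul, Dakar, Manila, Milan, Rabat, Vilnius]
Visit Hanoi; enqueue Cairo, Tokyo → queue [Seoul, Dakar, Manila, Milan, Rabat, Vilnius, Cairo, Tokyo]
Visit Seoul; enqueue Oslo → queue [Dakar, Manila, Milan, Rabat, Vilnius, Cairo, Tokyo, Oslo]
Visit Dakar; enqueue Lima → queue [Manila, Milan, Rabat, Vilnius, Cairo, Tokyo, Oslo, Lima]
Visit Manila; enqueue Porto → queue [Milan, Rabat, Vilnius, Cairo, Tokyo, Oslo, Lima, Porto]
Visit Milan → queue [Rabat, Vilnius, Cairo, Tokyo, Oslo, Lima, Porto]
Visit Rabat → queue [Vilnius, Cairo, Tokyo, Oslo, Lima, Porto]
Visit Vilnius → queue [Cairo, Tokyo, Oslo, Lima, Porto]
Visit Cairo → queue [Tokyo, Oslo, Lima, Porto]
Visit Tokyo → queue [Oslo, Lima, Porto]
Visit Oslo → queue [Lima, Porto]
Visit Lima → queue [Porto]
Visit Porto → queue []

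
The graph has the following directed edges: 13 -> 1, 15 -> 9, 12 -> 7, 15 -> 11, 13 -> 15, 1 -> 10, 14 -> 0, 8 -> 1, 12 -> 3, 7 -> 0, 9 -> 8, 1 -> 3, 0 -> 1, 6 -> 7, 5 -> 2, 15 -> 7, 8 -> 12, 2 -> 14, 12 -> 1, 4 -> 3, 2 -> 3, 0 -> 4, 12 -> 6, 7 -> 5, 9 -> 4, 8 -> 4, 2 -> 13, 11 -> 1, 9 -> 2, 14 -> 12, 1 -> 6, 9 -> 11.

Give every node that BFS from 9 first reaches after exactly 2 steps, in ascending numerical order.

1, 3, 12, 13, 14

Level 0: 9
Level 1: 2, 4, 8, 11
Level 2: 1, 3, 12, 13, 14
Level 3: 0, 6, 7, 10, 15
Level 4: 5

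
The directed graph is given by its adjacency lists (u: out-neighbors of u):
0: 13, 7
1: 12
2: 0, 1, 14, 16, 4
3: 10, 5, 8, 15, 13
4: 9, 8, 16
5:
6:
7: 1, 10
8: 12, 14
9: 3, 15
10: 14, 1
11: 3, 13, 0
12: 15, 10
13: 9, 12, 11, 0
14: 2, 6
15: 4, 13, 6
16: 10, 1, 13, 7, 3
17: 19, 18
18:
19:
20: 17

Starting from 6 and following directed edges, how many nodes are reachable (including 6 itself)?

1

BFS from 6 visits: 6
Reachable nodes: 1 of 21 total.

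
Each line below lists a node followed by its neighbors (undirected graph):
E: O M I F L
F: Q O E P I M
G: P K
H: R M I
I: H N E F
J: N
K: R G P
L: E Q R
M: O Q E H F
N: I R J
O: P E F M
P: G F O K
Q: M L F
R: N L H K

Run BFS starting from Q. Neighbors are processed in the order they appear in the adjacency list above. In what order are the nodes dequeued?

Q M L F O E H R P I N K G J

Visit Q; enqueue M, L, F → queue [M, L, F]
Visit M; enqueue O, E, H → queue [L, F, O, E, H]
Visit L; enqueue R → queue [F, O, E, H, R]
Visit F; enqueue P, I → queue [O, E, H, R, P, I]
Visit O → queue [E, H, R, P, I]
Visit E → queue [H, R, P, I]
Visit H → queue [R, P, I]
Visit R; enqueue N, K → queue [P, I, N, K]
Visit P; enqueue G → queue [I, N, K, G]
Visit I → queue [N, K, G]
Visit N; enqueue J → queue [K, G, J]
Visit K → queue [G, J]
Visit G → queue [J]
Visit J → queue []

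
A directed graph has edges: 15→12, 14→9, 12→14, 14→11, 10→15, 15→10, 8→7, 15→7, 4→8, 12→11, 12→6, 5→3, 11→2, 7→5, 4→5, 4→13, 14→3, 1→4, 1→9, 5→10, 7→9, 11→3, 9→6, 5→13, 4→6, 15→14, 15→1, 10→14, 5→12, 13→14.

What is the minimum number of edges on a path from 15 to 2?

3

Level 0: 15
Level 1: 1, 7, 10, 12, 14
Level 2: 3, 4, 5, 6, 9, 11
Level 3: 2, 8, 13
2 first appears at level 3.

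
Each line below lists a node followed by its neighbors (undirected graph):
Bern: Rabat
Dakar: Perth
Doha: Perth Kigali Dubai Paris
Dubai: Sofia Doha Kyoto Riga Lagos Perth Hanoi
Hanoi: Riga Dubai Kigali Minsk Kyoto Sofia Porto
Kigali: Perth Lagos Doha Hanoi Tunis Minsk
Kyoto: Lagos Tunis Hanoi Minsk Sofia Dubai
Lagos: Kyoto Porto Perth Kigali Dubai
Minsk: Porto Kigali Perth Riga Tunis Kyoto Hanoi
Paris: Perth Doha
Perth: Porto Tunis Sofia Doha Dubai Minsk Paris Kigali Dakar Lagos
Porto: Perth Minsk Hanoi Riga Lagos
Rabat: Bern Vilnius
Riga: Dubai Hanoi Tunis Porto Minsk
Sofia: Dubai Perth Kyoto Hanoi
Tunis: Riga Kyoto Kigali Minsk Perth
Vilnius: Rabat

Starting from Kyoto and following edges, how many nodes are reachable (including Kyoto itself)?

BFS from Kyoto visits: Kyoto, Lagos, Tunis, Hanoi, Minsk, Sofia, Dubai, Porto, Perth, Kigali, Riga, Doha, Paris, Dakar
Reachable nodes: 14 of 17 total.

14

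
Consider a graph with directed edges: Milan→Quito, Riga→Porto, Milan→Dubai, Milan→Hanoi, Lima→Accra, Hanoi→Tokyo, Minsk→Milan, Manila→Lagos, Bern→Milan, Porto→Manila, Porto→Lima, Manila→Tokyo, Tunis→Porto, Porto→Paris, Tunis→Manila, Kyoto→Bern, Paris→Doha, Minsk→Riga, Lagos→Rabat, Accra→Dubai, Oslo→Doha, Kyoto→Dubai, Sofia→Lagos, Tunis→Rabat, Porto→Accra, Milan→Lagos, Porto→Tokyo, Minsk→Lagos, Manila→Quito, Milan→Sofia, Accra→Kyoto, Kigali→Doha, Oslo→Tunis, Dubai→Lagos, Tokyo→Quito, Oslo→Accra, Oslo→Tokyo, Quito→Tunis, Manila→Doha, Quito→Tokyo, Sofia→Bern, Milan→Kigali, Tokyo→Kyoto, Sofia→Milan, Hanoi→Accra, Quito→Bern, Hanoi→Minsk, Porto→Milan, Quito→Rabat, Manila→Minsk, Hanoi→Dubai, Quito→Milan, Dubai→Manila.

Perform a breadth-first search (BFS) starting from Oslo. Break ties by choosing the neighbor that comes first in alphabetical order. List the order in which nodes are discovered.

Oslo → Accra → Doha → Tokyo → Tunis → Dubai → Kyoto → Quito → Manila → Porto → Rabat → Lagos → Bern → Milan → Minsk → Lima → Paris → Hanoi → Kigali → Sofia → Riga

Visit Oslo; enqueue Accra, Doha, Tokyo, Tunis → queue [Accra, Doha, Tokyo, Tunis]
Visit Accra; enqueue Dubai, Kyoto → queue [Doha, Tokyo, Tunis, Dubai, Kyoto]
Visit Doha → queue [Tokyo, Tunis, Dubai, Kyoto]
Visit Tokyo; enqueue Quito → queue [Tunis, Dubai, Kyoto, Quito]
Visit Tunis; enqueue Manila, Porto, Rabat → queue [Dubai, Kyoto, Quito, Manila, Porto, Rabat]
Visit Dubai; enqueue Lagos → queue [Kyoto, Quito, Manila, Porto, Rabat, Lagos]
Visit Kyoto; enqueue Bern → queue [Quito, Manila, Porto, Rabat, Lagos, Bern]
Visit Quito; enqueue Milan → queue [Manila, Porto, Rabat, Lagos, Bern, Milan]
Visit Manila; enqueue Minsk → queue [Porto, Rabat, Lagos, Bern, Milan, Minsk]
Visit Porto; enqueue Lima, Paris → queue [Rabat, Lagos, Bern, Milan, Minsk, Lima, Paris]
Visit Rabat → queue [Lagos, Bern, Milan, Minsk, Lima, Paris]
Visit Lagos → queue [Bern, Milan, Minsk, Lima, Paris]
Visit Bern → queue [Milan, Minsk, Lima, Paris]
Visit Milan; enqueue Hanoi, Kigali, Sofia → queue [Minsk, Lima, Paris, Hanoi, Kigali, Sofia]
Visit Minsk; enqueue Riga → queue [Lima, Paris, Hanoi, Kigali, Sofia, Riga]
Visit Lima → queue [Paris, Hanoi, Kigali, Sofia, Riga]
Visit Paris → queue [Hanoi, Kigali, Sofia, Riga]
Visit Hanoi → queue [Kigali, Sofia, Riga]
Visit Kigali → queue [Sofia, Riga]
Visit Sofia → queue [Riga]
Visit Riga → queue []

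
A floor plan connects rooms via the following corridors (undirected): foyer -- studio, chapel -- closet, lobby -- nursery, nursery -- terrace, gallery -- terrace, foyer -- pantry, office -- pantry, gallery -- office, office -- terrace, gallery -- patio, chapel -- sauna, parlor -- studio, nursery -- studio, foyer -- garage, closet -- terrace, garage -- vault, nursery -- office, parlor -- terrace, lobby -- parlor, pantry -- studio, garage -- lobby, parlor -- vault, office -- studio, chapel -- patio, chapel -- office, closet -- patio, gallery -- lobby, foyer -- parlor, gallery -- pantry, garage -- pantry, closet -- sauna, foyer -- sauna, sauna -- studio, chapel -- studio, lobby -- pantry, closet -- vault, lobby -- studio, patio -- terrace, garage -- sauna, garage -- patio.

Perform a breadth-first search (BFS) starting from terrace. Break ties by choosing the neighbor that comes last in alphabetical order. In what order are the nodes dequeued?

terrace → patio → parlor → office → nursery → gallery → closet → garage → chapel → vault → studio → lobby → foyer → pantry → sauna

Visit terrace; enqueue patio, parlor, office, nursery, gallery, closet → queue [patio, parlor, office, nursery, gallery, closet]
Visit patio; enqueue garage, chapel → queue [parlor, office, nursery, gallery, closet, garage, chapel]
Visit parlor; enqueue vault, studio, lobby, foyer → queue [office, nursery, gallery, closet, garage, chapel, vault, studio, lobby, foyer]
Visit office; enqueue pantry → queue [nursery, gallery, closet, garage, chapel, vault, studio, lobby, foyer, pantry]
Visit nursery → queue [gallery, closet, garage, chapel, vault, studio, lobby, foyer, pantry]
Visit gallery → queue [closet, garage, chapel, vault, studio, lobby, foyer, pantry]
Visit closet; enqueue sauna → queue [garage, chapel, vault, studio, lobby, foyer, pantry, sauna]
Visit garage → queue [chapel, vault, studio, lobby, foyer, pantry, sauna]
Visit chapel → queue [vault, studio, lobby, foyer, pantry, sauna]
Visit vault → queue [studio, lobby, foyer, pantry, sauna]
Visit studio → queue [lobby, foyer, pantry, sauna]
Visit lobby → queue [foyer, pantry, sauna]
Visit foyer → queue [pantry, sauna]
Visit pantry → queue [sauna]
Visit sauna → queue []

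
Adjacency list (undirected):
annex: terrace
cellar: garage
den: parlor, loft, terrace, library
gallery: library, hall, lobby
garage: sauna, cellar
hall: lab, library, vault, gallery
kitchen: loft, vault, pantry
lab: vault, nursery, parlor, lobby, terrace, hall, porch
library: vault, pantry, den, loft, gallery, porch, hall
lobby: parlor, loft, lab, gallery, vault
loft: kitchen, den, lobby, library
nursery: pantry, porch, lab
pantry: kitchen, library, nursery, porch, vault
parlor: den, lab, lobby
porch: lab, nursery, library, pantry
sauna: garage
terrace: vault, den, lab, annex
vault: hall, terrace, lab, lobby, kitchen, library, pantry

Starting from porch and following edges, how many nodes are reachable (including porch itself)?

15

BFS from porch visits: porch, pantry, nursery, library, lab, vault, kitchen, loft, hall, gallery, den, terrace, parlor, lobby, annex
Reachable nodes: 15 of 18 total.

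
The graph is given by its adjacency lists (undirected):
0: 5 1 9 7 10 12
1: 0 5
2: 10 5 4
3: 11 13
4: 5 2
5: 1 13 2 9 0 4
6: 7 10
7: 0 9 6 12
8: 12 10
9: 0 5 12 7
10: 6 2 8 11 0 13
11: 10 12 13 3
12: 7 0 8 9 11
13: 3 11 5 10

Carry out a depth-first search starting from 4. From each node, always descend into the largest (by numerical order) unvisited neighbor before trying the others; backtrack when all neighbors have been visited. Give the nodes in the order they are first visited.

Visit 4
4 → 5
5 → 13
13 → 11
11 → 12
12 → 9
9 → 7
7 → 6
6 → 10
10 → 8
10 → 2
10 → 0
0 → 1
11 → 3

4 → 5 → 13 → 11 → 12 → 9 → 7 → 6 → 10 → 8 → 2 → 0 → 1 → 3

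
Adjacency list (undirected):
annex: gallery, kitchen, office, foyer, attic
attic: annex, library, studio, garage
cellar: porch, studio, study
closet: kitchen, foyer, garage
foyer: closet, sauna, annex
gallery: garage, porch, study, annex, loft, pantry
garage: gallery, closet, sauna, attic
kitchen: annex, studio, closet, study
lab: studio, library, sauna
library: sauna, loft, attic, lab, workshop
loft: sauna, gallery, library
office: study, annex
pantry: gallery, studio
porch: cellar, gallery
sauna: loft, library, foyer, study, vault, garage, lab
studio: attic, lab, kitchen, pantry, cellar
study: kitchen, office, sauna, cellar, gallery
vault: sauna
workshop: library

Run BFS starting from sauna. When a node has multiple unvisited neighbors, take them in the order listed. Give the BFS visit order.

sauna → loft → library → foyer → study → vault → garage → lab → gallery → attic → workshop → closet → annex → kitchen → office → cellar → studio → porch → pantry

Visit sauna; enqueue loft, library, foyer, study, vault, garage, lab → queue [loft, library, foyer, study, vault, garage, lab]
Visit loft; enqueue gallery → queue [library, foyer, study, vault, garage, lab, gallery]
Visit library; enqueue attic, workshop → queue [foyer, study, vault, garage, lab, gallery, attic, workshop]
Visit foyer; enqueue closet, annex → queue [study, vault, garage, lab, gallery, attic, workshop, closet, annex]
Visit study; enqueue kitchen, office, cellar → queue [vault, garage, lab, gallery, attic, workshop, closet, annex, kitchen, office, cellar]
Visit vault → queue [garage, lab, gallery, attic, workshop, closet, annex, kitchen, office, cellar]
Visit garage → queue [lab, gallery, attic, workshop, closet, annex, kitchen, office, cellar]
Visit lab; enqueue studio → queue [gallery, attic, workshop, closet, annex, kitchen, office, cellar, studio]
Visit gallery; enqueue porch, pantry → queue [attic, workshop, closet, annex, kitchen, office, cellar, studio, porch, pantry]
Visit attic → queue [workshop, closet, annex, kitchen, office, cellar, studio, porch, pantry]
Visit workshop → queue [closet, annex, kitchen, office, cellar, studio, porch, pantry]
Visit closet → queue [annex, kitchen, office, cellar, studio, porch, pantry]
Visit annex → queue [kitchen, office, cellar, studio, porch, pantry]
Visit kitchen → queue [office, cellar, studio, porch, pantry]
Visit office → queue [cellar, studio, porch, pantry]
Visit cellar → queue [studio, porch, pantry]
Visit studio → queue [porch, pantry]
Visit porch → queue [pantry]
Visit pantry → queue []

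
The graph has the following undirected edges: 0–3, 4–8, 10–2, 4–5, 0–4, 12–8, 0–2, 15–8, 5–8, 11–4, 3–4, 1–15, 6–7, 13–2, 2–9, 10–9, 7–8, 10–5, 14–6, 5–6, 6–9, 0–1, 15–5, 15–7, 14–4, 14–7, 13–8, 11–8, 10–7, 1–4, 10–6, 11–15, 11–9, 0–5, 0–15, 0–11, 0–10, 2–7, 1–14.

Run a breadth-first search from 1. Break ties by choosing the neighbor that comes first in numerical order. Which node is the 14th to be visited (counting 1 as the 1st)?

9

Visit 1; enqueue 0, 4, 14, 15 → queue [0, 4, 14, 15]
Visit 0; enqueue 2, 3, 5, 10, 11 → queue [4, 14, 15, 2, 3, 5, 10, 11]
Visit 4; enqueue 8 → queue [14, 15, 2, 3, 5, 10, 11, 8]
Visit 14; enqueue 6, 7 → queue [15, 2, 3, 5, 10, 11, 8, 6, 7]
Visit 15 → queue [2, 3, 5, 10, 11, 8, 6, 7]
Visit 2; enqueue 9, 13 → queue [3, 5, 10, 11, 8, 6, 7, 9, 13]
Visit 3 → queue [5, 10, 11, 8, 6, 7, 9, 13]
Visit 5 → queue [10, 11, 8, 6, 7, 9, 13]
Visit 10 → queue [11, 8, 6, 7, 9, 13]
Visit 11 → queue [8, 6, 7, 9, 13]
Visit 8; enqueue 12 → queue [6, 7, 9, 13, 12]
Visit 6 → queue [7, 9, 13, 12]
Visit 7 → queue [9, 13, 12]
Visit 9 → queue [13, 12]
Visit 13 → queue [12]
Visit 12 → queue []

Visit order: 1, 0, 4, 14, 15, 2, 3, 5, 10, 11, 8, 6, 7, 9, 13, 12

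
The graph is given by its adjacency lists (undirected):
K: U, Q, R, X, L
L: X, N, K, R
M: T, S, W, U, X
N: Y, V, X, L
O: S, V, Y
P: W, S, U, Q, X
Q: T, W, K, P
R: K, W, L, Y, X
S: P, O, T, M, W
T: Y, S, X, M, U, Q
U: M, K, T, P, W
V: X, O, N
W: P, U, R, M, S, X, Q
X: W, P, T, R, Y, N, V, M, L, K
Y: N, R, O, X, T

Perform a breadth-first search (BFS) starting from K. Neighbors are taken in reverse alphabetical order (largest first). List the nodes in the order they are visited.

K → X → U → R → Q → L → Y → W → V → T → P → N → M → O → S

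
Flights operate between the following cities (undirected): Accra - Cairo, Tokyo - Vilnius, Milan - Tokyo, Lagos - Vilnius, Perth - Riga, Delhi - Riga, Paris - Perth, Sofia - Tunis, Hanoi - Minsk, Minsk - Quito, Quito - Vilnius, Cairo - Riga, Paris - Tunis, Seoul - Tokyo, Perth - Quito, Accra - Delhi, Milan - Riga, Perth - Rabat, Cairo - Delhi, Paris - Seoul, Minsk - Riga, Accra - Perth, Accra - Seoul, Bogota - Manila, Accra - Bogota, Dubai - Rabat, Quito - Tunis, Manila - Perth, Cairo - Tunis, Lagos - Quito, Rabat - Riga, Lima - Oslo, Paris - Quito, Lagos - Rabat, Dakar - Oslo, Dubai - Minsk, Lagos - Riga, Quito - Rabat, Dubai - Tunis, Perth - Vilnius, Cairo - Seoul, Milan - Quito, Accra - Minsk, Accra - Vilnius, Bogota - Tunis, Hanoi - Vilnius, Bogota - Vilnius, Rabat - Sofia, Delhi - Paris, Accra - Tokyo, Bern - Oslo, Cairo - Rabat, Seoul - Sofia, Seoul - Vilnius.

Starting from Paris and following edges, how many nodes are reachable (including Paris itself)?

20

BFS from Paris visits: Paris, Delhi, Perth, Quito, Seoul, Tunis, Accra, Cairo, Riga, Manila, Rabat, Vilnius, Lagos, Milan, Minsk, Sofia, Tokyo, Bogota, Dubai, Hanoi
Reachable nodes: 20 of 24 total.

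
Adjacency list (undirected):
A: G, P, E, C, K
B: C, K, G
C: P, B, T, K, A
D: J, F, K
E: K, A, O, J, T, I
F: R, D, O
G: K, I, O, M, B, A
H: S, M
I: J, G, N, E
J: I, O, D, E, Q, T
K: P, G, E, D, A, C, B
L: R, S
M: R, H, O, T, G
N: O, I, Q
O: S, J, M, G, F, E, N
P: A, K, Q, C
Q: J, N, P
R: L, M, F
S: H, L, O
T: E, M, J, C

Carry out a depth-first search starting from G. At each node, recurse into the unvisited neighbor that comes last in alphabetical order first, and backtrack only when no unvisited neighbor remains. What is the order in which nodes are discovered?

G, O, S, L, R, M, T, J, Q, P, K, E, I, N, A, C, B, D, F, H

Visit G
G → O
O → S
S → L
L → R
R → M
M → T
T → J
J → Q
Q → P
P → K
K → E
E → I
I → N
E → A
A → C
C → B
K → D
D → F
M → H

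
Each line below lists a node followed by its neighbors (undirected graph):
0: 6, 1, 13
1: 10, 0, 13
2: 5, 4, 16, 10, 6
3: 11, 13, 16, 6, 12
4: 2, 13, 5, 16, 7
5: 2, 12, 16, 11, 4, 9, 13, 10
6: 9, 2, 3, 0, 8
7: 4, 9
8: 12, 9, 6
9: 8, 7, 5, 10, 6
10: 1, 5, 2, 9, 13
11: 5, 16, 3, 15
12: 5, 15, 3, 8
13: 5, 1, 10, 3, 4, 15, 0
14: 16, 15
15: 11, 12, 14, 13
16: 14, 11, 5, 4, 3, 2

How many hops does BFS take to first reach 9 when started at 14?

3

Level 0: 14
Level 1: 15, 16
Level 2: 2, 3, 4, 5, 11, 12, 13
Level 3: 0, 1, 6, 7, 8, 9, 10
9 first appears at level 3.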